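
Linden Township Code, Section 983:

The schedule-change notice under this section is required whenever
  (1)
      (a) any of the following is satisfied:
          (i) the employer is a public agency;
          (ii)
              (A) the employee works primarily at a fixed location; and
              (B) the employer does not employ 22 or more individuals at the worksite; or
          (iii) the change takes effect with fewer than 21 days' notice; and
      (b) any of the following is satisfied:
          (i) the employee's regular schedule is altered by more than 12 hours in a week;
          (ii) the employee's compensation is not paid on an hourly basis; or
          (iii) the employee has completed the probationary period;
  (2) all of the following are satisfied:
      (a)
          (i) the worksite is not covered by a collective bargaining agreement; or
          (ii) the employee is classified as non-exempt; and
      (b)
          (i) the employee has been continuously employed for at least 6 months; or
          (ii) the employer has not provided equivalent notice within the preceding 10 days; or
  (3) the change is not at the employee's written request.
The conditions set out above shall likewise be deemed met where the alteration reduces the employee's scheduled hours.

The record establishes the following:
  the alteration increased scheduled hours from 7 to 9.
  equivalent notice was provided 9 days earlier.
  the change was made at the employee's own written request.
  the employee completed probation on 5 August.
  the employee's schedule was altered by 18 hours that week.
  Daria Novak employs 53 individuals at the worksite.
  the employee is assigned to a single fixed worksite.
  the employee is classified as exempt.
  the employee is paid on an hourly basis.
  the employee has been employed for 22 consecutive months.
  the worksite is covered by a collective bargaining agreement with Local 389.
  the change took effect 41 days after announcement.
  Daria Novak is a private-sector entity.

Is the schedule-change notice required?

No — not required.

(i) public agency — fails.
(A) fixed location — holds.
(B) not (≥ 22 at site) — fails.
(ii): T AND F → false.
(iii) < 21 days' notice — not met.
(a) = F OR F OR F = false.
(i) schedule shift > 12h — met.
(ii) not (hourly-paid) — not satisfied.
(iii) past probation — met.
(b) = T OR F OR T = true.
(1): F AND T → false.
(i) no CBA — not met.
(ii) non-exempt — not met.
(a) = F OR F = false.
(i) tenure ≥ 6 mo. — holds.
(ii) no recent notice — not met.
(b): T OR F → true.
(2): F AND T → false.
(3) not employee-requested — not met.
Overall = F OR F OR F = false.
Exception (hours reduced) — not satisfied.
Result: main false OR exception false → false.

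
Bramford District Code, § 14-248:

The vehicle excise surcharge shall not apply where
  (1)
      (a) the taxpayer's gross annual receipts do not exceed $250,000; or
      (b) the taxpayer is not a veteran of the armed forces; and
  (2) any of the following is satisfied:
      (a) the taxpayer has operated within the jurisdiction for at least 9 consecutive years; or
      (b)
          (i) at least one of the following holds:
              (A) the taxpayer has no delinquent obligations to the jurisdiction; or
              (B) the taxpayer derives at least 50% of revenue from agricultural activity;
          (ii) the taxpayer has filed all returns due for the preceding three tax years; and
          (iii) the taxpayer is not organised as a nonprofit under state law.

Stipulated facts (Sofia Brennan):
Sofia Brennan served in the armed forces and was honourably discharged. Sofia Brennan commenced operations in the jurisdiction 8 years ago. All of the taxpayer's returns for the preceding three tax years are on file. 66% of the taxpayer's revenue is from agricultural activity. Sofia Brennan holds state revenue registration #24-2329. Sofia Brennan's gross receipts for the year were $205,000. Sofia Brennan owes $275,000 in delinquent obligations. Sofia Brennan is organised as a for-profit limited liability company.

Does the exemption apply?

(a) receipts ≤ $250,000 — holds.
(b) not (veteran) — fails.
(1): T OR F → true.
(a) ≥ 9 yrs in jurisdiction — not satisfied.
(A) no delinquency — not met.
(B) ≥50% agricultural — met.
So (i) is satisfied (F OR T).
(ii) returns current — met.
(iii) not (nonprofit) — met.
(b) = T AND T AND T = true.
(2): F OR T → true.
Overall: T AND T → true.

Yes — exempt.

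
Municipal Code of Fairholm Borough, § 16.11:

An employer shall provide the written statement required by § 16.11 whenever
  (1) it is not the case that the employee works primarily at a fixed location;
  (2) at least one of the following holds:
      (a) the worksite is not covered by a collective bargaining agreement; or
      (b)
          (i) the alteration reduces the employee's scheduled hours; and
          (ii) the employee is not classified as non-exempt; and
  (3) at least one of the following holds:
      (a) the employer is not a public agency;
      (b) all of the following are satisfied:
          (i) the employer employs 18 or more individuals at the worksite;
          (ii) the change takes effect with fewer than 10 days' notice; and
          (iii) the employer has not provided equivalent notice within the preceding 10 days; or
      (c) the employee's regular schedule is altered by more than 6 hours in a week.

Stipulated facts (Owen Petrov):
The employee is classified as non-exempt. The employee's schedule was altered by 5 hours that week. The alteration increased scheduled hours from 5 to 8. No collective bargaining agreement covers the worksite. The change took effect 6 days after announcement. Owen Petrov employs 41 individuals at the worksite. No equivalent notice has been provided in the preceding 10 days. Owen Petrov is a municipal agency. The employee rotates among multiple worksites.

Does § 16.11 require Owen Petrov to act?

(1) not (fixed location) — met.
(a) no CBA — met.
(i) hours reduced — not met.
(ii) not (non-exempt) — fails.
So (b) is not satisfied (F AND F).
So (2) is satisfied (T OR F).
(a) not (public agency) — not met.
(i) ≥ 18 at site — satisfied.
(ii) < 10 days' notice — holds.
(iii) no recent notice — met.
(b): T AND T AND T → true.
(c) schedule shift > 6h — fails.
(3) = F OR T OR F = true.
Overall = T AND T AND T = true.

Yes — required.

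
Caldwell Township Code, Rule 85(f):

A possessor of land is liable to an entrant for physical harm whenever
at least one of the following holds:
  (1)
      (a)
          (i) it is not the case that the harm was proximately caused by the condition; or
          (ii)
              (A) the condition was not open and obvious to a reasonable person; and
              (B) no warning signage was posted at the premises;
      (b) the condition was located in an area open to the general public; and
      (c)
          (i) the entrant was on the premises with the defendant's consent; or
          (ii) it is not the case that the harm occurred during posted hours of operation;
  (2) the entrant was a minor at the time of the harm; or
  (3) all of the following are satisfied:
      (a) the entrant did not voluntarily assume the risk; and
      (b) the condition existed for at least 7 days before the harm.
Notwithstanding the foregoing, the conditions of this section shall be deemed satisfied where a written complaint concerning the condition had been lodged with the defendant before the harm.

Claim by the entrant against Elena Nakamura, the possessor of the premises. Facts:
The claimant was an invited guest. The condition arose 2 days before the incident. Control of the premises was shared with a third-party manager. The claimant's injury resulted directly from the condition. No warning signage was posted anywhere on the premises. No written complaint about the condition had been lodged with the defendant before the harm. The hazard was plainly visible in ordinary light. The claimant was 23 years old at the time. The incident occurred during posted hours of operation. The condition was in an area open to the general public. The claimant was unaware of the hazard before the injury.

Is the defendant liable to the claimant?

(i) not (proximate cause) — fails.
(A) not open/obvious — fails.
(B) no signage posted — holds.
(ii) = F AND T = false.
(a) = F OR F = false.
(b) public area — holds.
(i) consent to enter — met.
(ii) not (during posted hours) — not met.
So (c) is satisfied (T OR F).
(1) = F AND T AND T = false.
(2) entrant a minor — not met.
(a) no assumed risk — holds.
(b) condition ≥7 days old — not met.
So (3) is not satisfied (T AND F).
Overall = F OR F OR F = false.
Exception (complaint lodged) — not satisfied.
Result: main false OR exception false → false.

No — not liable.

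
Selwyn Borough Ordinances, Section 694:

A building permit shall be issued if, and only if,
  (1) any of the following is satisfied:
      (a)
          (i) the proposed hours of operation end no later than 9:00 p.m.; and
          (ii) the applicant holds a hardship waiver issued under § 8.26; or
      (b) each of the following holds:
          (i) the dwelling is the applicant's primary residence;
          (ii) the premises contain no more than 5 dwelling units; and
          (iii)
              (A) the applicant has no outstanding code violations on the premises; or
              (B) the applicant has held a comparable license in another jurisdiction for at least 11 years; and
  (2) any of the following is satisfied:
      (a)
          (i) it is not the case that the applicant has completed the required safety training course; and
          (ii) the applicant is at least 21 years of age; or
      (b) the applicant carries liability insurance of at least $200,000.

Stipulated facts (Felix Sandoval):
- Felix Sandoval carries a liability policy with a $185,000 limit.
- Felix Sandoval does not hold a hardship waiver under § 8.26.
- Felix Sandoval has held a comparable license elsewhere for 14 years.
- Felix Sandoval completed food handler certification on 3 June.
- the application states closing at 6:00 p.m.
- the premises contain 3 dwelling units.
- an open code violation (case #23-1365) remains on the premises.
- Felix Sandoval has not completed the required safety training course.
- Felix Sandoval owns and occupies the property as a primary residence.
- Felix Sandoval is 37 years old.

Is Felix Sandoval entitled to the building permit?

Yes — granted.

(i) closes by 9 p.m. — holds.
(ii) hardship waiver — not met.
So (a) is not satisfied (T AND F).
(i) primary residence — satisfied.
(ii) ≤ 5 units — holds.
(A) no code violations — fails.
(B) prior license ≥ 11 yr — met.
(iii): F OR T → true.
So (b) is satisfied (T AND T AND T).
(1) = F OR T = true.
(i) not (safety training) — holds.
(ii) age ≥ 21 — met.
(a): T AND T → true.
(b) insurance ≥ $200,000 — not satisfied.
So (2) is satisfied (T OR F).
So Overall is satisfied (T AND T).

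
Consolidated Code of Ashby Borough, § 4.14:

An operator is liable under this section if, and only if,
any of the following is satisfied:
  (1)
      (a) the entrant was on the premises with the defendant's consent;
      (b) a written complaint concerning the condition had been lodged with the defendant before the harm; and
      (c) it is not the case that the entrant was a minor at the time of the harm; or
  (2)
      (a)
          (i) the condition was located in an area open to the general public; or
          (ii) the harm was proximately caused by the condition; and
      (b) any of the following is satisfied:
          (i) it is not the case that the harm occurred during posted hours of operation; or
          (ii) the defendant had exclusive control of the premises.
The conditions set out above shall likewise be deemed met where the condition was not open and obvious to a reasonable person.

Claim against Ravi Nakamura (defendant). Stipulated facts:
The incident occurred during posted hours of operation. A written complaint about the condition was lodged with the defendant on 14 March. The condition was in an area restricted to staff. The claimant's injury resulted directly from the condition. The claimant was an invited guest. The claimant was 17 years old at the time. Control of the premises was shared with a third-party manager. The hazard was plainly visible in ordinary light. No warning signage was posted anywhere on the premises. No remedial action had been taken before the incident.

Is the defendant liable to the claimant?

(a) consent to enter — satisfied.
(b) complaint lodged — met.
(c) not (entrant a minor) — not satisfied.
(1) = T AND T AND F = false.
(i) public area — fails.
(ii) proximate cause — holds.
(a): F OR T → true.
(i) not (during posted hours) — fails.
(ii) exclusive control — not satisfied.
(b): F OR F → false.
So (2) is not satisfied (T AND F).
So Overall is not satisfied (F OR F).
Exception (not open/obvious) — not satisfied.
Result: main false OR exception false → false.

No — not liable.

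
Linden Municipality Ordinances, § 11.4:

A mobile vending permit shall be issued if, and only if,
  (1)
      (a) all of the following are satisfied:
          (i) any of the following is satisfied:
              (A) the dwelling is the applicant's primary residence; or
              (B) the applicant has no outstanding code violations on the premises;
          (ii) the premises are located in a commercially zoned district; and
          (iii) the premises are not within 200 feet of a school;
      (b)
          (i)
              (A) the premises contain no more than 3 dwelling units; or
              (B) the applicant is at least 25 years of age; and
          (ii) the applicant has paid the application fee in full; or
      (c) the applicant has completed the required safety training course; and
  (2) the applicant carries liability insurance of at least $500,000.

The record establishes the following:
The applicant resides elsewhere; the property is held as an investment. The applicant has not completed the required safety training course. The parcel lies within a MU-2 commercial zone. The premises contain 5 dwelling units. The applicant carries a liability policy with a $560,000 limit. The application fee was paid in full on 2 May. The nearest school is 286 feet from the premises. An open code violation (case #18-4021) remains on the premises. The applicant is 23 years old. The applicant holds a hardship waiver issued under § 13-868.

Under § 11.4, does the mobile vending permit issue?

No — denied.

(A) primary residence — not met.
(B) no code violations — not met.
So (i) is not satisfied (F OR F).
(ii) commercially zoned — holds.
(iii) ≥200 ft from school — holds.
(a): F AND T AND T → false.
(A) ≤ 3 units — not met.
(B) age ≥ 25 — not met.
(i) = F OR F = false.
(ii) fee paid — met.
So (b) is not satisfied (F AND T).
(c) safety training — not met.
So (1) is not satisfied (F OR F OR F).
(2) insurance ≥ $500,000 — met.
Overall: F AND T → false.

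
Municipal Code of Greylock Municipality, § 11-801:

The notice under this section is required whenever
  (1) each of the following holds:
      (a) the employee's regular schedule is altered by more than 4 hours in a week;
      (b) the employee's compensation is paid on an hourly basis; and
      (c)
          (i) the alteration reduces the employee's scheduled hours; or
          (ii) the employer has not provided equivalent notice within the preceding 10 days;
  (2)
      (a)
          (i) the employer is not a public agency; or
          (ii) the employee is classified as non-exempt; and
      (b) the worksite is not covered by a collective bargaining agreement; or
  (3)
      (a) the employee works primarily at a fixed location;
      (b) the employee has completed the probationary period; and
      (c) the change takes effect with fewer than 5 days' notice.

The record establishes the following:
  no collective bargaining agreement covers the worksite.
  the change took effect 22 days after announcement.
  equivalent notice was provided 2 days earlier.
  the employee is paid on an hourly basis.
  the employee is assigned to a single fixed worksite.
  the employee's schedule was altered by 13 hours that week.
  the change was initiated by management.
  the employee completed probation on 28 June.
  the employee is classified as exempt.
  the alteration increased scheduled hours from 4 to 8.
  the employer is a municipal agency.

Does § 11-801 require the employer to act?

No — not required.

(a) schedule shift > 4h — satisfied.
(b) hourly-paid — met.
(i) hours reduced — fails.
(ii) no recent notice — fails.
(c) = F OR F = false.
(1) = T AND T AND F = false.
(i) not (public agency) — not met.
(ii) non-exempt — not satisfied.
(a): F OR F → false.
(b) no CBA — satisfied.
So (2) is not satisfied (F AND T).
(a) fixed location — holds.
(b) past probation — met.
(c) < 5 days' notice — not satisfied.
(3) = T AND T AND F = false.
Overall = F OR F OR F = false.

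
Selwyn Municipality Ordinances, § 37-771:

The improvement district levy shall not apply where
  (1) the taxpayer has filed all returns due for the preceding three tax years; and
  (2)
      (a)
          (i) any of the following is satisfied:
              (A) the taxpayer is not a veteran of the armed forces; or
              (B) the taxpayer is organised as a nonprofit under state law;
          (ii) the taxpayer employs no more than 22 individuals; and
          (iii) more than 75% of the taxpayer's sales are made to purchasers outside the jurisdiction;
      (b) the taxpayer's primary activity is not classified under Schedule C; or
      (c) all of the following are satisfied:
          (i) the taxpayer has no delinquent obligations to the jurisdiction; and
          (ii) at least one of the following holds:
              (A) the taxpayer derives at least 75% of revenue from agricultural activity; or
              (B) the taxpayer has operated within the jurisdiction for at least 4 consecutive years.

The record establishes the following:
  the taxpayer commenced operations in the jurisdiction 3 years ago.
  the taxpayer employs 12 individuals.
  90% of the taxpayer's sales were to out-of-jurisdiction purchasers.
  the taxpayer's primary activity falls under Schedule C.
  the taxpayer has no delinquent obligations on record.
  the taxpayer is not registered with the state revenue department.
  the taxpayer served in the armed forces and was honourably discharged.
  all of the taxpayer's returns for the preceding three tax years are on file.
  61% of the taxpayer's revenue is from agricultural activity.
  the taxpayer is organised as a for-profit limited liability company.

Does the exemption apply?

(1) returns current — met.
(A) not (veteran) — not satisfied.
(B) nonprofit — not satisfied.
So (i) is not satisfied (F OR F).
(ii) ≤ 22 employees — satisfied.
(iii) >75% out-of-jur. sales — holds.
(a): F AND T AND T → false.
(b) not (Schedule C activity) — not met.
(i) no delinquency — met.
(A) ≥75% agricultural — not satisfied.
(B) ≥ 4 yrs in jurisdiction — fails.
So (ii) is not satisfied (F OR F).
(c): T AND F → false.
So (2) is not satisfied (F OR F OR F).
So Overall is not satisfied (T AND F).

No — not exempt.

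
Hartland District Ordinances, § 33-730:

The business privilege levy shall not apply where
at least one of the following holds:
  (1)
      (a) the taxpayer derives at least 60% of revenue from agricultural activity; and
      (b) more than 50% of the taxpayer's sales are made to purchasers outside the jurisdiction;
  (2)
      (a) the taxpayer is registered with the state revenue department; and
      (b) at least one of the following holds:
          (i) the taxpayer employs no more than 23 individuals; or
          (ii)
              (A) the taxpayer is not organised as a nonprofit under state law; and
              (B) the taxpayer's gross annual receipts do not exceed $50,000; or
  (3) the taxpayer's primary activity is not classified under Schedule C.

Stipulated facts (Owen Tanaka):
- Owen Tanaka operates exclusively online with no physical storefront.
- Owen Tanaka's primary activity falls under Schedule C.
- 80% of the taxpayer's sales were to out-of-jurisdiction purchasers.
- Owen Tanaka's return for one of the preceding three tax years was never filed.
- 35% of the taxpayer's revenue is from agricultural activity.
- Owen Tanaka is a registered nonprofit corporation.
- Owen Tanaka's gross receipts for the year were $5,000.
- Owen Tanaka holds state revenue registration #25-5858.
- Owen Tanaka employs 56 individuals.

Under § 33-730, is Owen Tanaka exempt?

No — not exempt.

(a) ≥60% agricultural — fails.
(b) >50% out-of-jur. sales — holds.
So (1) is not satisfied (F AND T).
(a) state-registered — holds.
(i) ≤ 23 employees — fails.
(A) not (nonprofit) — fails.
(B) receipts ≤ $50,000 — met.
So (ii) is not satisfied (F AND T).
So (b) is not satisfied (F OR F).
(2) = T AND F = false.
(3) not (Schedule C activity) — not met.
Overall = F OR F OR F = false.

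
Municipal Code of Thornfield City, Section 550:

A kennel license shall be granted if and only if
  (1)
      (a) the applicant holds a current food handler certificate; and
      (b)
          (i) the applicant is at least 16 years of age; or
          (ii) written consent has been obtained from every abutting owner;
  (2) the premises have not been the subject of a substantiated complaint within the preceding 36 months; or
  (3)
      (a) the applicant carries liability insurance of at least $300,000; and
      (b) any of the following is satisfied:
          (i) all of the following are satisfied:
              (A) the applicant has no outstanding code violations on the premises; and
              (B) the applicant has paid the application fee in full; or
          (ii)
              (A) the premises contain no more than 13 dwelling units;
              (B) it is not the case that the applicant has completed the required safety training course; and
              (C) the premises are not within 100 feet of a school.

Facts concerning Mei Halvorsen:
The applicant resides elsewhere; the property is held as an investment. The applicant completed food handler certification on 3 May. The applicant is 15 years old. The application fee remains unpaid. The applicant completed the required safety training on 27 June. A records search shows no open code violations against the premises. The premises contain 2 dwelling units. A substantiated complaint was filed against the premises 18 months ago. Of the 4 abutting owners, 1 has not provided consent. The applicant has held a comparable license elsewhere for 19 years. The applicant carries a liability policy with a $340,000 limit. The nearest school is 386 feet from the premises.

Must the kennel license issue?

No — denied.

(a) food handler cert. — met.
(i) age ≥ 16 — not satisfied.
(ii) all abutters consent — not satisfied.
(b) = F OR F = false.
(1) = T AND F = false.
(2) no complaint in 36 mo. — not satisfied.
(a) insurance ≥ $300,000 — met.
(A) no code violations — met.
(B) fee paid — not satisfied.
So (i) is not satisfied (T AND F).
(A) ≤ 13 units — holds.
(B) not (safety training) — fails.
(C) ≥100 ft from school — satisfied.
(ii) = T AND F AND T = false.
(b) = F OR F = false.
(3): T AND F → false.
Overall: F OR F OR F → false.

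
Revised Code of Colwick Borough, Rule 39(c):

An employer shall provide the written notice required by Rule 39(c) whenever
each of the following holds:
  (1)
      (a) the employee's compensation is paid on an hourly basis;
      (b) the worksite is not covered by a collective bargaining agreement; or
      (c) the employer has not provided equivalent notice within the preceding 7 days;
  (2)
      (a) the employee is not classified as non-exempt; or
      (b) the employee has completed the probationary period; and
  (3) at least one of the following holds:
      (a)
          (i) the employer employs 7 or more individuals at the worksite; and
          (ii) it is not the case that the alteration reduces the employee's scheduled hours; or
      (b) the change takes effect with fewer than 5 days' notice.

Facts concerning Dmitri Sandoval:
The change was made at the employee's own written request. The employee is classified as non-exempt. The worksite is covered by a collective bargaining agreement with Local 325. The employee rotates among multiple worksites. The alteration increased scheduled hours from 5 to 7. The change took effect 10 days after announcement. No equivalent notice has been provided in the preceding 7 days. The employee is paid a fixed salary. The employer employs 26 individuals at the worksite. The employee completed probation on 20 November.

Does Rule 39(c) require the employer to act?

(a) hourly-paid — not met.
(b) no CBA — not satisfied.
(c) no recent notice — met.
(1): F OR F OR T → true.
(a) not (non-exempt) — fails.
(b) past probation — met.
(2): F OR T → true.
(i) ≥ 7 at site — satisfied.
(ii) not (hours reduced) — holds.
(a): T AND T → true.
(b) < 5 days' notice — fails.
(3) = T OR F = true.
So Overall is satisfied (T AND T AND T).

Yes — required.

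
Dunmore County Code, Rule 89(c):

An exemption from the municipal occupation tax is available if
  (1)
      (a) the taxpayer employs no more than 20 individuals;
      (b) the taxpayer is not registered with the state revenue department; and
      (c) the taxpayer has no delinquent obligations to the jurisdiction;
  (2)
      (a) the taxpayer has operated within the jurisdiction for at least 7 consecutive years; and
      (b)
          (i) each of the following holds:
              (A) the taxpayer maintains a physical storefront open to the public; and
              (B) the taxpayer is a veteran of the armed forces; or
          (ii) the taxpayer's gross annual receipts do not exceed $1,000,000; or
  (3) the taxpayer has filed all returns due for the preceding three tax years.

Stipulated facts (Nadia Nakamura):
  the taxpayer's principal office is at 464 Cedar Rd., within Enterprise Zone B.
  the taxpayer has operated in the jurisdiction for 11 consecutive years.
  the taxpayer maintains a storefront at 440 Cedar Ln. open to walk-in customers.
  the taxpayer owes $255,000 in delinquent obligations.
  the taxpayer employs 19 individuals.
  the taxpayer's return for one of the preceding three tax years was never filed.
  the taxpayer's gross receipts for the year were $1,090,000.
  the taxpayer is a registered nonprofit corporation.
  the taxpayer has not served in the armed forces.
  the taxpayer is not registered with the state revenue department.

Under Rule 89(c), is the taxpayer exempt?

(a) ≤ 20 employees — holds.
(b) not (state-registered) — satisfied.
(c) no delinquency — not satisfied.
So (1) is not satisfied (T AND T AND F).
(a) ≥ 7 yrs in jurisdiction — holds.
(A) has storefront — holds.
(B) veteran — not met.
(i): T AND F → false.
(ii) receipts ≤ $1,000,000 — not met.
So (b) is not satisfied (F OR F).
So (2) is not satisfied (T AND F).
(3) returns current — not met.
Overall: F OR F OR F → false.

No — not exempt.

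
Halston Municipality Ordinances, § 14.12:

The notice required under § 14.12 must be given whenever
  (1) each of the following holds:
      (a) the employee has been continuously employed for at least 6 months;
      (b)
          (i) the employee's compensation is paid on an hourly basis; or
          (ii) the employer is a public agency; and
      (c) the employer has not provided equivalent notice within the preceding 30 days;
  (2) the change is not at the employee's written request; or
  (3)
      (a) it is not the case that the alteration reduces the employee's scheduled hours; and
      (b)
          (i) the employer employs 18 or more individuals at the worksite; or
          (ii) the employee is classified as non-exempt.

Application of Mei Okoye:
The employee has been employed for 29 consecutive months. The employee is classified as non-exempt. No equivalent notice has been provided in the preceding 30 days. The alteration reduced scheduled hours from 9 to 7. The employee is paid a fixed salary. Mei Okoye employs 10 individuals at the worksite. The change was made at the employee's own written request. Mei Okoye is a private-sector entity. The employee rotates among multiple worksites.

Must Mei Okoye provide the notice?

(a) tenure ≥ 6 mo. — holds.
(i) hourly-paid — not satisfied.
(ii) public agency — not satisfied.
(b): F OR F → false.
(c) no recent notice — met.
(1): T AND F AND T → false.
(2) not employee-requested — not met.
(a) not (hours reduced) — not met.
(i) ≥ 18 at site — not satisfied.
(ii) non-exempt — met.
(b) = F OR T = true.
So (3) is not satisfied (F AND T).
Overall: F OR F OR F → false.

No — not required.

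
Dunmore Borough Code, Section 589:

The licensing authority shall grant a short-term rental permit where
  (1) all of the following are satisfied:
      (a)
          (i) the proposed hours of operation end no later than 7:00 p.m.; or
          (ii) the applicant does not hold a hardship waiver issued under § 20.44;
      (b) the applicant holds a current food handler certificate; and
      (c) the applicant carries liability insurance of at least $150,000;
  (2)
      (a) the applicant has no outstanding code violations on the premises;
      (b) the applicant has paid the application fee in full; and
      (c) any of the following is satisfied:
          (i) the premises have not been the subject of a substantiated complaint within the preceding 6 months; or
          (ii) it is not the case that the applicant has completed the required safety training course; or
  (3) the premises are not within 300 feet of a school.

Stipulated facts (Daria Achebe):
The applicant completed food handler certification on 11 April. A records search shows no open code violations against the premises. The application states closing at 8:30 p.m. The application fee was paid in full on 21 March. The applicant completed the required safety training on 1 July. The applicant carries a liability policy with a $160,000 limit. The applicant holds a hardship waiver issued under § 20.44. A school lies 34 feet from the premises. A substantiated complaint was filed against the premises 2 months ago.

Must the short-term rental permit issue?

(i) closes by 7 p.m. — not met.
(ii) not (hardship waiver) — not met.
So (a) is not satisfied (F OR F).
(b) food handler cert. — satisfied.
(c) insurance ≥ $150,000 — met.
So (1) is not satisfied (F AND T AND T).
(a) no code violations — satisfied.
(b) fee paid — met.
(i) no complaint in 6 mo. — not met.
(ii) not (safety training) — fails.
(c) = F OR F = false.
So (2) is not satisfied (T AND T AND F).
(3) ≥300 ft from school — not met.
Overall: F OR F OR F → false.

No — denied.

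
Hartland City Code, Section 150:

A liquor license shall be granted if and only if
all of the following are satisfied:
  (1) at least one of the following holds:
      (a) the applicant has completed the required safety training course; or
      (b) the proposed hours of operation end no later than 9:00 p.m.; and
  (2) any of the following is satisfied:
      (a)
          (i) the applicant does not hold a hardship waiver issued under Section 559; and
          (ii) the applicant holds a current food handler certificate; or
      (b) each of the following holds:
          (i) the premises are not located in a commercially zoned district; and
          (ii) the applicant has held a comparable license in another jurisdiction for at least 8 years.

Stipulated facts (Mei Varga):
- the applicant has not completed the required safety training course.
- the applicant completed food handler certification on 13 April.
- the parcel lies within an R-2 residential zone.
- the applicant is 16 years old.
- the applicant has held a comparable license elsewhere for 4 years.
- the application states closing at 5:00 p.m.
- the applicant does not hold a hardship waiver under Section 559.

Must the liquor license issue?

Yes — granted.

(a) safety training — fails.
(b) closes by 9 p.m. — satisfied.
(1) = F OR T = true.
(i) not (hardship waiver) — holds.
(ii) food handler cert. — met.
So (a) is satisfied (T AND T).
(i) not (commercially zoned) — met.
(ii) prior license ≥ 8 yr — fails.
(b): T AND F → false.
(2) = T OR F = true.
Overall = T AND T = true.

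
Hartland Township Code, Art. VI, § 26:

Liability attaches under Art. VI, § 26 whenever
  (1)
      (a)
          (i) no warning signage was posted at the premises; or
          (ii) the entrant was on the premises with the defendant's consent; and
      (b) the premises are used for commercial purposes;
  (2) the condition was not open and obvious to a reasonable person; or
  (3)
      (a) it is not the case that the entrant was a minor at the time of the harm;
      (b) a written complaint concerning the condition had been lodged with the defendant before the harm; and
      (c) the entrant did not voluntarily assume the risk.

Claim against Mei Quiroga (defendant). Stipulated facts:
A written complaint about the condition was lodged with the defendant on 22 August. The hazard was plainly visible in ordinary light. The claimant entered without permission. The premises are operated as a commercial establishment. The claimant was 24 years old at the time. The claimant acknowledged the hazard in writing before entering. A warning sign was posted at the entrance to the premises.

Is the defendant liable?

No — not liable.

(i) no signage posted — not met.
(ii) consent to enter — fails.
(a): F OR F → false.
(b) commercial use — holds.
(1): F AND T → false.
(2) not open/obvious — not met.
(a) not (entrant a minor) — satisfied.
(b) complaint lodged — met.
(c) no assumed risk — not met.
(3): T AND T AND F → false.
So Overall is not satisfied (F OR F OR F).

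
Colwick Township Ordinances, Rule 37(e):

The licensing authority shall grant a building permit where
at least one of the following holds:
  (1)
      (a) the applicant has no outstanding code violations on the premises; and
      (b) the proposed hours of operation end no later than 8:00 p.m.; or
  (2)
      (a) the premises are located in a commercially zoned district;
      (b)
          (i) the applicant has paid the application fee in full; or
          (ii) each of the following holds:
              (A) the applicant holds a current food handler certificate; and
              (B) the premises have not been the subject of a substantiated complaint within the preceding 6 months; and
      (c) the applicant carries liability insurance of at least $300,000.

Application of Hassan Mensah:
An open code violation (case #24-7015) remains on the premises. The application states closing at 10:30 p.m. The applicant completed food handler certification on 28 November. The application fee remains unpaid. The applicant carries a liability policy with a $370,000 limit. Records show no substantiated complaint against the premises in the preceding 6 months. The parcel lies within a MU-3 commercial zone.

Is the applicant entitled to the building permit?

(a) no code violations — fails.
(b) closes by 8 p.m. — fails.
So (1) is not satisfied (F AND F).
(a) commercially zoned — holds.
(i) fee paid — fails.
(A) food handler cert. — satisfied.
(B) no complaint in 6 mo. — met.
So (ii) is satisfied (T AND T).
(b): F OR T → true.
(c) insurance ≥ $300,000 — satisfied.
(2): T AND T AND T → true.
Overall: F OR T → true.

Yes — granted.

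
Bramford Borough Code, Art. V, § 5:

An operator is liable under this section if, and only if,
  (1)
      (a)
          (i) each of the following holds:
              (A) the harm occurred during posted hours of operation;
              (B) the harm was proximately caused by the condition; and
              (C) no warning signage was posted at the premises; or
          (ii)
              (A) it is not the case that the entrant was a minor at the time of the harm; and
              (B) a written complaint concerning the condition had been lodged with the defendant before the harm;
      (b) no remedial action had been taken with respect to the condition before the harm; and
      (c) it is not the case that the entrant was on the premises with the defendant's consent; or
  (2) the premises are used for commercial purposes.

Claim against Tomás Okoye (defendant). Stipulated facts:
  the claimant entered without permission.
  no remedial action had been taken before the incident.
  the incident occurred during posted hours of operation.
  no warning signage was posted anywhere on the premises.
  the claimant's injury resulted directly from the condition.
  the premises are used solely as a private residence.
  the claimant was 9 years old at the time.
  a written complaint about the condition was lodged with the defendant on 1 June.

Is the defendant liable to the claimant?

(A) during posted hours — satisfied.
(B) proximate cause — met.
(C) no signage posted — met.
(i) = T AND T AND T = true.
(A) not (entrant a minor) — not met.
(B) complaint lodged — satisfied.
(ii): F AND T → false.
(a): T OR F → true.
(b) no remedial action — met.
(c) not (consent to enter) — met.
(1) = T AND T AND T = true.
(2) commercial use — not met.
Overall = T OR F = true.

Yes — liable.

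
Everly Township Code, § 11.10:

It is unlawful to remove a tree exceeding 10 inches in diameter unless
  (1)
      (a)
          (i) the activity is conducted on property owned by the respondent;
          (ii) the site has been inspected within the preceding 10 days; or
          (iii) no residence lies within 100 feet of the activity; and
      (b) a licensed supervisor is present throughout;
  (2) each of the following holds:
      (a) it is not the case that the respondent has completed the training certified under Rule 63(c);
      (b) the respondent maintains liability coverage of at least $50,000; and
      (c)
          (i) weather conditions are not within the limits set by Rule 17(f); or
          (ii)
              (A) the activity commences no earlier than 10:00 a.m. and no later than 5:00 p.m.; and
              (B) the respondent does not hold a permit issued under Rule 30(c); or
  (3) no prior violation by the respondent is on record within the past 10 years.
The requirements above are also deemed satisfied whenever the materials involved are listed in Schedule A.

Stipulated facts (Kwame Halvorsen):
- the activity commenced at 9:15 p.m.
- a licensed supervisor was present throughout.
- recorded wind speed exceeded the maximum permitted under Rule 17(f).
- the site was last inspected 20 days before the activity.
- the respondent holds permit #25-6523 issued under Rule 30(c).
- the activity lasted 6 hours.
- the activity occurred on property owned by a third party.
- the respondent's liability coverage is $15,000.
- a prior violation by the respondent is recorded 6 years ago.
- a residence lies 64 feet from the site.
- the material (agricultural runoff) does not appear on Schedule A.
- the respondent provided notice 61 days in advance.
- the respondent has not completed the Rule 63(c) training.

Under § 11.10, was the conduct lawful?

(i) own property — fails.
(ii) site inspected — fails.
(iii) no residence in 100 ft — fails.
So (a) is not satisfied (F OR F OR F).
(b) supervisor present — holds.
(1): F AND T → false.
(a) not (training certified) — met.
(b) coverage ≥ $50,000 — fails.
(i) not (weather ok) — holds.
(A) start within hours — not met.
(B) not (holds permit) — not met.
So (ii) is not satisfied (F AND F).
(c) = T OR F = true.
(2) = T AND F AND T = false.
(3) no prior violation — fails.
So Overall is not satisfied (F OR F OR F).
Exception (Schedule A material) — not satisfied.
Result: main false OR exception false → false.

No — unlawful.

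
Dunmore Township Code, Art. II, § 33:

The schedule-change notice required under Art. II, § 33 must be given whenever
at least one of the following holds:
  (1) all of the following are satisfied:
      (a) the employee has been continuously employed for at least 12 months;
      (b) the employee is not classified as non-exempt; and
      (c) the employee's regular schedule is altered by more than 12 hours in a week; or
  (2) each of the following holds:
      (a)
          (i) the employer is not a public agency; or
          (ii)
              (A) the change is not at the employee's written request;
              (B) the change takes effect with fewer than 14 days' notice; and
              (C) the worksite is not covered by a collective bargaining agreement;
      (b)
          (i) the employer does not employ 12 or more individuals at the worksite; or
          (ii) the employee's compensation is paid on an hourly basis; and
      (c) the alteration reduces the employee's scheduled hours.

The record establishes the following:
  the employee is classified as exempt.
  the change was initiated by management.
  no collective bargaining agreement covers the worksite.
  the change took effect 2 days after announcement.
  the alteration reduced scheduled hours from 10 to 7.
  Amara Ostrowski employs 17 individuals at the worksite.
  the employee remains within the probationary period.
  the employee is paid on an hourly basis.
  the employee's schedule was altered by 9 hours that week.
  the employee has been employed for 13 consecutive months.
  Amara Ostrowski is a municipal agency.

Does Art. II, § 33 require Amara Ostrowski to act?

Yes — required.

(a) tenure ≥ 12 mo. — holds.
(b) not (non-exempt) — met.
(c) schedule shift > 12h — not satisfied.
(1) = T AND T AND F = false.
(i) not (public agency) — fails.
(A) not employee-requested — holds.
(B) < 14 days' notice — satisfied.
(C) no CBA — met.
So (ii) is satisfied (T AND T AND T).
(a) = F OR T = true.
(i) not (≥ 12 at site) — fails.
(ii) hourly-paid — holds.
(b): F OR T → true.
(c) hours reduced — met.
So (2) is satisfied (T AND T AND T).
Overall = F OR T = true.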